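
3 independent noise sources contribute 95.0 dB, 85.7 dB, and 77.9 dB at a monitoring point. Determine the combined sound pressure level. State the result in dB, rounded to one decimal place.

95.6 dB

For uncorrelated sources the intensities add, so convert each level to linear form, sum, and take 10·log₁₀ of the total.
Σ 10^(L/10) = 10^(95.0/10) + 10^(85.7/10) + 10^(77.9/10) = 3.595e+09.
L_total = 10·log₁₀(3.595e+09) = 95.56 dB.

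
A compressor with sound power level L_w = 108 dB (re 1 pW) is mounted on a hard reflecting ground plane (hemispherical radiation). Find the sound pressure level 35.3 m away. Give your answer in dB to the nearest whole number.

69 dB

Free-field hemispherical radiation: L_p = L_w − 10·log₁₀(2π·r²), r = 35.3 m.
2π·r² = 7829 m², 10·log₁₀ of that is 38.937 dB.
L_p = 108 − 38.937 = 69.06 dB.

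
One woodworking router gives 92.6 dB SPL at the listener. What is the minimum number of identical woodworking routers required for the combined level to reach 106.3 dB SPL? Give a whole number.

The shortfall is 106.3 − 92.6 = 13.7 dB, and N units add 10·log₁₀ N, so need 10·log₁₀ N ≥ 13.7.
N ≥ 10^(13.7/10) = 23.442, so N = 24.

24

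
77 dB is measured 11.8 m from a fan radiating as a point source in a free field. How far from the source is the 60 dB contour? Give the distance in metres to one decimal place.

83.5 m

Point-source spreading drops the level by 20·log₁₀(r₂/r₁); inverting, r₂/r₁ = 10^(ΔL/20).
r₂ = 11.8·10^((77−60)/20) = 11.8·10^(17.0/20) = 83.54 m.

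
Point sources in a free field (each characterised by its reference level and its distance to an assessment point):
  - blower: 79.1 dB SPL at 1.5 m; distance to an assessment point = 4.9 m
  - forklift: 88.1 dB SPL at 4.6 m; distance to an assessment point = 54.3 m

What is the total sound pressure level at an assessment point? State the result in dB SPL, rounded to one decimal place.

Apply inverse-square spreading to bring every level to the receiver, then sum 10^(L/10).
blower: 79.1 − 20·log₁₀(4.9/1.5) = 79.1 − 10.28 = 68.82 dB SPL.
forklift: 88.1 − 20·log₁₀(54.3/4.6) = 88.1 − 21.44 = 66.66 dB SPL.
Σ 10^(L/10) = 1.225e+07 → L_total = 10·log₁₀(1.225e+07) = 70.88 dB SPL.

70.9 dB SPL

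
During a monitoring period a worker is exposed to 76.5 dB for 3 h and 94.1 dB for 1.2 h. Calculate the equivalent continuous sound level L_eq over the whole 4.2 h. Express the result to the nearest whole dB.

Weight each interval's intensity by its duration and average over T = 4.2 h:
Σ tᵢ·10^(Lᵢ/10) = 3·10^(76.5/10) + 1.2·10^(94.1/10) = 3.218e+09.
L_eq = 10·log₁₀(3.218e+09/4.2) = 88.84 dB.

89 dB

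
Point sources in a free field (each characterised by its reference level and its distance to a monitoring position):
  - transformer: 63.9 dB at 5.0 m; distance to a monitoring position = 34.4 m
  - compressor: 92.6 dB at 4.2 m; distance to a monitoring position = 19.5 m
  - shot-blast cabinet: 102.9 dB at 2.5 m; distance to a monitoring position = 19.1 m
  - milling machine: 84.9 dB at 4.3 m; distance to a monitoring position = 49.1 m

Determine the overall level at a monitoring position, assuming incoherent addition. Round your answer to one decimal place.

First find each source's level at the receiver (point-source: −20·log₁₀(r/r_ref)), then combine on an intensity basis.
transformer: 63.9 − 20·log₁₀(34.4/5.0) = 63.9 − 16.75 = 47.15 dB.
compressor: 92.6 − 20·log₁₀(19.5/4.2) = 92.6 − 13.34 = 79.26 dB.
shot-blast cabinet: 102.9 − 20·log₁₀(19.1/2.5) = 102.9 − 17.66 = 85.24 dB.
milling machine: 84.9 − 20·log₁₀(49.1/4.3) = 84.9 − 21.15 = 63.75 dB.
Σ 10^(L/10) = 4.209e+08 → L_total = 10·log₁₀(4.209e+08) = 86.24 dB.

86.2 dB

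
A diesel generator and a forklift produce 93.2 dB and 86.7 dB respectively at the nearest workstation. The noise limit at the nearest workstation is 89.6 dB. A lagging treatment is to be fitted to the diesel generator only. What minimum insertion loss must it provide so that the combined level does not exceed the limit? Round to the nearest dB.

The untreated sources together contribute 10^(86.7/10) = 4.677e+08, i.e. 86.70 dB.
The limit corresponds to 10^(89.6/10) = 9.120e+08; subtracting the fixed part leaves 4.443e+08 for the diesel generator, i.e. 86.48 dB.
So the diesel generator must be reduced from 93.2 to 86.48 dB: IL = 6.72 dB.

7 dB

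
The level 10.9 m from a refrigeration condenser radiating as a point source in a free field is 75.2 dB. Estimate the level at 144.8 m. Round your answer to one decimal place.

52.7 dB

For a point source, L₂ = L₁ − 20·log₁₀(r₂/r₁).
L₂ = 75.2 − 20·log₁₀(144.8/10.9) = 75.2 − 22.467 = 52.73 dB.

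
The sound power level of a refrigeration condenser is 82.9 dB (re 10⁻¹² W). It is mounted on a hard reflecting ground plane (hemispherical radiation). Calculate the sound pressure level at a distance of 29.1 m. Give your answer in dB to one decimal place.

45.6 dB

The power spreads over a hemisphere of area 2π·r², so L_p = L_w − 10·log₁₀(2π·r²).
2π·r² = 5321 m², 10·log₁₀ of that is 37.260 dB.
L_p = 82.9 − 37.260 = 45.64 dB.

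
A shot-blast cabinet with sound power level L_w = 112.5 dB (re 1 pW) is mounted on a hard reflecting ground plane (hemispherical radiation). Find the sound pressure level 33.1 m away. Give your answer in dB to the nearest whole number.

Free-field hemispherical radiation: L_p = L_w − 10·log₁₀(2π·r²), r = 33.1 m.
2π·r² = 6884 m², 10·log₁₀ of that is 38.378 dB.
L_p = 112.5 − 38.378 = 74.12 dB.

74 dB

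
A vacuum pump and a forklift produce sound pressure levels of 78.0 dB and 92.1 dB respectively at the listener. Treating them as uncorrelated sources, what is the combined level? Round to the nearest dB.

For uncorrelated sources the intensities add, so convert each level to linear form, sum, and take 10·log₁₀ of the total.
Σ 10^(L/10) = 10^(78.0/10) + 10^(92.1/10) = 1.685e+09.
L_total = 10·log₁₀(1.685e+09) = 92.27 dB.

92 dB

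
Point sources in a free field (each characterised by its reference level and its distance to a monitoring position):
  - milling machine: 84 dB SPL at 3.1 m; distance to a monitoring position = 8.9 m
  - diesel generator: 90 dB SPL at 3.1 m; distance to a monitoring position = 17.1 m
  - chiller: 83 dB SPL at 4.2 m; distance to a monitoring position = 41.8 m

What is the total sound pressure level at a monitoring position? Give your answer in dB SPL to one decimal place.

78.2 dB SPL

First find each source's level at the receiver (point-source: −20·log₁₀(r/r_ref)), then combine on an intensity basis.
milling machine: 84 − 20·log₁₀(8.9/3.1) = 84 − 9.16 = 74.84 dB SPL.
diesel generator: 90 − 20·log₁₀(17.1/3.1) = 90 − 14.83 = 75.17 dB SPL.
chiller: 83 − 20·log₁₀(41.8/4.2) = 83 − 19.96 = 63.04 dB SPL.
Σ 10^(L/10) = 6.535e+07 → L_total = 10·log₁₀(6.535e+07) = 78.15 dB SPL.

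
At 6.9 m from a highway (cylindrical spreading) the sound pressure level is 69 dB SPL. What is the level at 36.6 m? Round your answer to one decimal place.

61.8 dB SPL

Cylindrical spreading from a line source gives a 10·log₁₀(r₂/r₁) drop.
L₂ = 69 − 10·log₁₀(36.6/6.9) = 69 − 7.246 = 61.75 dB SPL.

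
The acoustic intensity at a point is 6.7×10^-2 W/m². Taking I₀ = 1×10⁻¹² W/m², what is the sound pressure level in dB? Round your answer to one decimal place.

108.3 dB

I/I₀ = 6.7×10^-2/10⁻¹² = 6.7×10^10, and L = 10·log₁₀(I/I₀).
L = 10·(0.8261 + 10) = 108.26 dB.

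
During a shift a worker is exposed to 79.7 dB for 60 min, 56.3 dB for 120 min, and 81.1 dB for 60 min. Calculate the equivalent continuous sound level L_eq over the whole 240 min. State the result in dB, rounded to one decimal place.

The energy average is taken in the linear domain: L_eq = 10·log₁₀[(Σ tᵢ·10^(Lᵢ/10))/T], T = 240 min.
Σ tᵢ·10^(Lᵢ/10) = 60·10^(79.7/10) + 120·10^(56.3/10) + 60·10^(81.1/10) = 1.338e+10.
L_eq = 10·log₁₀(1.338e+10/240) = 77.46 dB.

77.5 dB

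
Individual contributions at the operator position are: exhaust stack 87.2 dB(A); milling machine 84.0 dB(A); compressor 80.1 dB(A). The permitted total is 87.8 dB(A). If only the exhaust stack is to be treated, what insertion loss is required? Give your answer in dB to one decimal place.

3.2 dB

Everything except the exhaust stack sums to 10^(84.0/10) + 10^(80.1/10) = 3.535e+08 in linear terms, 85.48 dB(A).
The limit corresponds to 10^(87.8/10) = 6.026e+08; subtracting the fixed part leaves 2.490e+08 for the exhaust stack, i.e. 83.96 dB(A).
So the exhaust stack must be reduced from 87.2 to 83.96 dB(A): IL = 3.24 dB.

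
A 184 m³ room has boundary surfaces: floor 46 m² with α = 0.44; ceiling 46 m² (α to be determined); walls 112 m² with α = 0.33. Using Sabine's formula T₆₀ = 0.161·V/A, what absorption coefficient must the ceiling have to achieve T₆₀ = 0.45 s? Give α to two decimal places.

From T₆₀ = 0.161·V/A, the target T₆₀ = 0.45 s needs A = 0.161·184/0.45 = 65.83 m².
Absorption from the other surfaces = 46·0.44 + 112·0.33 = 57.20 m², so the ceiling must supply 8.63 m² over 46 m².
α = 8.63/46 = 0.188.

0.19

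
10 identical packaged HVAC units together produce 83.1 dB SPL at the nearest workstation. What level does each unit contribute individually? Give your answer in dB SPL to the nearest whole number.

Dividing the total intensity by 10 lowers the level by 10·log₁₀ 10 = 10.000 dB: L₁ = 83.1 − 10.000.

73 dB SPL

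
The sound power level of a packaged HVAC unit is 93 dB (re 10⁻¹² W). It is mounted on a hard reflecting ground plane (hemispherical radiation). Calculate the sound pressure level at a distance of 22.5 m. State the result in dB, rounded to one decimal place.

58.0 dB

L_p = L_w − 10·log₁₀(2π·r²) with r = 22.5 m.
2π·r² = 3181 m², 10·log₁₀ of that is 35.025 dB.
L_p = 93 − 35.025 = 57.97 dB.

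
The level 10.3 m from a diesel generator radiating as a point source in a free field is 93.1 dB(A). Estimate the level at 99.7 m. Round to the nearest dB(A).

For a point source, L₂ = L₁ − 20·log₁₀(r₂/r₁).
L₂ = 93.1 − 20·log₁₀(99.7/10.3) = 93.1 − 19.717 = 73.38 dB(A).

73 dB(A)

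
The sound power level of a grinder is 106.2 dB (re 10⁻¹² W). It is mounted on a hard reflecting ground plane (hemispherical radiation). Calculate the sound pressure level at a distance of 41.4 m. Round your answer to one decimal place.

Free-field hemispherical radiation: L_p = L_w − 10·log₁₀(2π·r²), r = 41.4 m.
2π·r² = 1.077e+04 m², 10·log₁₀ of that is 40.322 dB.
L_p = 106.2 − 40.322 = 65.88 dB.

65.9 dB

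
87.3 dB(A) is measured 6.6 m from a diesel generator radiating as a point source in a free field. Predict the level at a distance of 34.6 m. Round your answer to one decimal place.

Spherical spreading from a point source gives a 20·log₁₀(r₂/r₁) drop.
L₂ = 87.3 − 20·log₁₀(34.6/6.6) = 87.3 − 14.391 = 72.91 dB(A).

72.9 dB(A)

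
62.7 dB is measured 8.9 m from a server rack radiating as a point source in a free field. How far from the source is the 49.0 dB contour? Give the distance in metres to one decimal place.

43.1 m

The 13.7 dB drop corresponds to a distance ratio of 10^(13.7/20) for a point source.
r₂ = 8.9·10^((62.7−49.0)/20) = 8.9·10^(13.7/20) = 43.09 m.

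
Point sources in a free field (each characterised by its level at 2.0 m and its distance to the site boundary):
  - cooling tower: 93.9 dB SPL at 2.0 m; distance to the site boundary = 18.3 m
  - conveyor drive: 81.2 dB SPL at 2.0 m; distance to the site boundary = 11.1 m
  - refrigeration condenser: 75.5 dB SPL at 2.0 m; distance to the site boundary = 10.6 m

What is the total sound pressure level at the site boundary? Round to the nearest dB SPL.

Propagate each source to the receiver with L = L_ref − 20·log₁₀(r/r_ref), then add intensities.
cooling tower: 93.9 − 20·log₁₀(18.3/2.0) = 93.9 − 19.23 = 74.67 dB SPL.
conveyor drive: 81.2 − 20·log₁₀(11.1/2.0) = 81.2 − 14.89 = 66.31 dB SPL.
refrigeration condenser: 75.5 − 20·log₁₀(10.6/2.0) = 75.5 − 14.49 = 61.01 dB SPL.
Σ 10^(L/10) = 3.486e+07 → L_total = 10·log₁₀(3.486e+07) = 75.42 dB SPL.

75 dB SPL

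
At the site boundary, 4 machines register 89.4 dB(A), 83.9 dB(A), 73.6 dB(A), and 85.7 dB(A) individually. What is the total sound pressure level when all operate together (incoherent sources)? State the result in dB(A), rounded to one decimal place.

91.8 dB(A)

Incoherent sources combine by intensity addition: L_total = 10·log₁₀(Σ 10^(L_i/10)).
Σ 10^(L/10) = 10^(89.4/10) + 10^(83.9/10) + 10^(73.6/10) + 10^(85.7/10) = 1.511e+09.
L_total = 10·log₁₀(1.511e+09) = 91.79 dB(A).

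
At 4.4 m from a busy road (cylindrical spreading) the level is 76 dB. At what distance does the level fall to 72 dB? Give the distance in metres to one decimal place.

The 4.0 dB drop corresponds to a distance ratio of 10^(4.0/10) for a line source.
r₂ = 4.4·10^((76−72)/10) = 4.4·10^(4.0/10) = 11.05 m.

11.1 m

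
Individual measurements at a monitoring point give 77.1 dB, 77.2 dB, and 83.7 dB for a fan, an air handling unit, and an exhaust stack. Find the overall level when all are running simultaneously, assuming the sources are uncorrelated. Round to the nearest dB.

85 dB

For uncorrelated sources the intensities add, so convert each level to linear form, sum, and take 10·log₁₀ of the total.
Σ 10^(L/10) = 10^(77.1/10) + 10^(77.2/10) + 10^(83.7/10) = 3.382e+08.
L_total = 10·log₁₀(3.382e+08) = 85.29 dB.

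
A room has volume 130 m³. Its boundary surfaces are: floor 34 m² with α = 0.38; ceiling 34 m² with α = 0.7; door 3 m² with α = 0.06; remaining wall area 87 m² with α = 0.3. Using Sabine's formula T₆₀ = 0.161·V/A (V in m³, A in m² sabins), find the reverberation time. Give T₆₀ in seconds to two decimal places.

0.33 s

Total absorption A = 34·0.38 + 34·0.7 + 3·0.06 + 87·0.3 = 63.00 m² sabins.
T₆₀ = 0.161 × 130 / 63.00 = 0.332 s.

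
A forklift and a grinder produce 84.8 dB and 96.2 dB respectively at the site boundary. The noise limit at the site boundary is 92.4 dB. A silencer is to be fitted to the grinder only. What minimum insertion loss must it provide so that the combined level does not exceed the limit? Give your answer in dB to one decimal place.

Fixed contribution from the other source: Σ 10^(L/10) = 10^(84.8/10) = 3.020e+08 (84.80 dB).
The limit corresponds to 10^(92.4/10) = 1.738e+09; subtracting the fixed part leaves 1.436e+09 for the grinder, i.e. 91.57 dB.
Required insertion loss = 96.2 − 91.57 = 4.63 dB.

4.6 dB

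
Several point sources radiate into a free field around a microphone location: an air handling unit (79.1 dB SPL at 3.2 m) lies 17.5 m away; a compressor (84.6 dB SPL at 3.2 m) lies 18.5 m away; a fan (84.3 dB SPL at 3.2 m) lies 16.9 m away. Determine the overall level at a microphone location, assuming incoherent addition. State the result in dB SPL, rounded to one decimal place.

73.2 dB SPL

Apply inverse-square spreading to bring every level to the receiver, then sum 10^(L/10).
air handling unit: 79.1 − 20·log₁₀(17.5/3.2) = 79.1 − 14.76 = 64.34 dB SPL.
compressor: 84.6 − 20·log₁₀(18.5/3.2) = 84.6 − 15.24 = 69.36 dB SPL.
fan: 84.3 − 20·log₁₀(16.9/3.2) = 84.3 − 14.45 = 69.85 dB SPL.
Σ 10^(L/10) = 2.100e+07 → L_total = 10·log₁₀(2.100e+07) = 73.22 dB SPL.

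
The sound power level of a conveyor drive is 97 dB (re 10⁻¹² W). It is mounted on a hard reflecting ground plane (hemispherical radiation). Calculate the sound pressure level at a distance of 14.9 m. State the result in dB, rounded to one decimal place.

Free-field hemispherical radiation: L_p = L_w − 10·log₁₀(2π·r²), r = 14.9 m.
2π·r² = 1395 m², 10·log₁₀ of that is 31.446 dB.
L_p = 97 − 31.446 = 65.55 dB.

65.6 dB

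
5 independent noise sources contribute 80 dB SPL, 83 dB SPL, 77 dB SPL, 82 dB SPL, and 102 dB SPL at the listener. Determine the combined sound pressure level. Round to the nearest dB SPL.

102 dB SPL

For uncorrelated sources the intensities add, so convert each level to linear form, sum, and take 10·log₁₀ of the total.
Σ 10^(L/10) = 10^(80/10) + 10^(83/10) + 10^(77/10) + 10^(82/10) + 10^(102/10) = 1.636e+10.
L_total = 10·log₁₀(1.636e+10) = 102.14 dB SPL.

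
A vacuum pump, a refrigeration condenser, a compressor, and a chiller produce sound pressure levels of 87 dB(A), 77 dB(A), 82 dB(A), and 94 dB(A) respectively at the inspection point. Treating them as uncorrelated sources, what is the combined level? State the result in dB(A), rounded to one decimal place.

Incoherent sources combine by intensity addition: L_total = 10·log₁₀(Σ 10^(L_i/10)).
Σ 10^(L/10) = 10^(87/10) + 10^(77/10) + 10^(82/10) + 10^(94/10) = 3.222e+09.
L_total = 10·log₁₀(3.222e+09) = 95.08 dB(A).

95.1 dB(A)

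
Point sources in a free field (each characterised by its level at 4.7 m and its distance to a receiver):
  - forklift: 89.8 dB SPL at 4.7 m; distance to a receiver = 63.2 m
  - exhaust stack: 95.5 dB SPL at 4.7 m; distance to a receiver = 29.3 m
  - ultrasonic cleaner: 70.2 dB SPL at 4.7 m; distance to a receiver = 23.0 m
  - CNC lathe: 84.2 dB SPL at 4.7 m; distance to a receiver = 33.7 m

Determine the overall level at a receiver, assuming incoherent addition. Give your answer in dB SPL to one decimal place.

Apply inverse-square spreading to bring every level to the receiver, then sum 10^(L/10).
forklift: 89.8 − 20·log₁₀(63.2/4.7) = 89.8 − 22.57 = 67.23 dB SPL.
exhaust stack: 95.5 − 20·log₁₀(29.3/4.7) = 95.5 − 15.90 = 79.60 dB SPL.
ultrasonic cleaner: 70.2 − 20·log₁₀(23.0/4.7) = 70.2 − 13.79 = 56.41 dB SPL.
CNC lathe: 84.2 − 20·log₁₀(33.7/4.7) = 84.2 − 17.11 = 67.09 dB SPL.
Σ 10^(L/10) = 1.021e+08 → L_total = 10·log₁₀(1.021e+08) = 80.09 dB SPL.

80.1 dB SPL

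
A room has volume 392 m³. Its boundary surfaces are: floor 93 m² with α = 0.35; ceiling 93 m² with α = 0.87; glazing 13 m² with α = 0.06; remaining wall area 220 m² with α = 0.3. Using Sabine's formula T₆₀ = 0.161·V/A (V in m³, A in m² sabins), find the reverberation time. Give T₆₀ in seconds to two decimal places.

A = Σ Sᵢαᵢ = 93·0.35 + 93·0.87 + 13·0.06 + 220·0.3 = 180.24 m².
T₆₀ = 0.161 × 392 / 180.24 = 0.350 s.

0.35 s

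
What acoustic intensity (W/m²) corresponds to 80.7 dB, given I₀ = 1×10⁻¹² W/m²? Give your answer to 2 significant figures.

0.00012 W/m²

I/I₀ = 10^(80.7/10) = 1.175e+08, so I = 1.175e+08 × 10⁻¹² W/m².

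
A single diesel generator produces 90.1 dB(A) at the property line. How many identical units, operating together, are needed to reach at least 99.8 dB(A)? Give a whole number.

10

The shortfall is 99.8 − 90.1 = 9.7 dB, and N units add 10·log₁₀ N, so need 10·log₁₀ N ≥ 9.7.
N ≥ 10^(9.7/10) = 9.333, so N = 10.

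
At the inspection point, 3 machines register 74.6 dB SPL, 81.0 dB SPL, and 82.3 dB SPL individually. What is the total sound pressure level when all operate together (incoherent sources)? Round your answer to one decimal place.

85.1 dB SPL

Incoherent sources combine by intensity addition: L_total = 10·log₁₀(Σ 10^(L_i/10)).
Σ 10^(L/10) = 10^(74.6/10) + 10^(81.0/10) + 10^(82.3/10) = 3.246e+08.
L_total = 10·log₁₀(3.246e+08) = 85.11 dB SPL.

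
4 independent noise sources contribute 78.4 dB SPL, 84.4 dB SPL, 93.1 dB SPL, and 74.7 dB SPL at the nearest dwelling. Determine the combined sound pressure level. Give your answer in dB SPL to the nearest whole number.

Incoherent sources combine by intensity addition: L_total = 10·log₁₀(Σ 10^(L_i/10)).
Σ 10^(L/10) = 10^(78.4/10) + 10^(84.4/10) + 10^(93.1/10) + 10^(74.7/10) = 2.416e+09.
L_total = 10·log₁₀(2.416e+09) = 93.83 dB SPL.

94 dB SPL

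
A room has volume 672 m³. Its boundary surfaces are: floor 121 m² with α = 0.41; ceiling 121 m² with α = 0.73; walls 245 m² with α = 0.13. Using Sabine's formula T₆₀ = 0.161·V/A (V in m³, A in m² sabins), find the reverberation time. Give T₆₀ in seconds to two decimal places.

0.64 s

A = Σ Sᵢαᵢ = 121·0.41 + 121·0.73 + 245·0.13 = 169.79 m².
T₆₀ = 0.161·V/A = 0.161·672/169.79 = 0.637 s.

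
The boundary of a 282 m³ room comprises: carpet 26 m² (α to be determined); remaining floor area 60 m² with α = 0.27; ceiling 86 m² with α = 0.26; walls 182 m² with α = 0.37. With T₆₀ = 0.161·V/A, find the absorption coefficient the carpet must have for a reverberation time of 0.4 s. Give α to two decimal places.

0.29

From T₆₀ = 0.161·V/A, the target T₆₀ = 0.4 s needs A = 0.161·282/0.4 = 113.50 m².
Absorption from the other surfaces = 60·0.27 + 86·0.26 + 182·0.37 = 105.90 m², so the carpet must supply 7.60 m² over 26 m².
α = 7.60/26 = 0.292.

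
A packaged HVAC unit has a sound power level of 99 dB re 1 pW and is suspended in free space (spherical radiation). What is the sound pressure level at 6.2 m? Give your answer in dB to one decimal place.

L_p = L_w − 10·log₁₀(4π·r²) with r = 6.2 m.
4π·r² = 483.1 m², 10·log₁₀ of that is 26.840 dB.
L_p = 99 − 26.840 = 72.16 dB.

72.2 dB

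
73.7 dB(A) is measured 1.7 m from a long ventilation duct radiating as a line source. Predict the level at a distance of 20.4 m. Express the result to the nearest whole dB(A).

Cylindrical spreading from a line source gives a 10·log₁₀(r₂/r₁) drop.
L₂ = 73.7 − 10·log₁₀(20.4/1.7) = 73.7 − 10.792 = 62.91 dB(A).

63 dB(A)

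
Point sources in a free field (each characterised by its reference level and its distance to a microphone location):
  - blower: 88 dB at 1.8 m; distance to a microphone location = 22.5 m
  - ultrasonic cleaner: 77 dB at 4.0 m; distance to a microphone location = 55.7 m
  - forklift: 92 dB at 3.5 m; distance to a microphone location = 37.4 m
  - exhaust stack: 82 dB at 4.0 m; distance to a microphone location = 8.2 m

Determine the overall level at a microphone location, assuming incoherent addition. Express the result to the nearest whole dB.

77 dB

Apply inverse-square spreading to bring every level to the receiver, then sum 10^(L/10).
blower: 88 − 20·log₁₀(22.5/1.8) = 88 − 21.94 = 66.06 dB.
ultrasonic cleaner: 77 − 20·log₁₀(55.7/4.0) = 77 − 22.88 = 54.12 dB.
forklift: 92 − 20·log₁₀(37.4/3.5) = 92 − 20.58 = 71.42 dB.
exhaust stack: 82 − 20·log₁₀(8.2/4.0) = 82 − 6.24 = 75.76 dB.
Σ 10^(L/10) = 5.589e+07 → L_total = 10·log₁₀(5.589e+07) = 77.47 dB.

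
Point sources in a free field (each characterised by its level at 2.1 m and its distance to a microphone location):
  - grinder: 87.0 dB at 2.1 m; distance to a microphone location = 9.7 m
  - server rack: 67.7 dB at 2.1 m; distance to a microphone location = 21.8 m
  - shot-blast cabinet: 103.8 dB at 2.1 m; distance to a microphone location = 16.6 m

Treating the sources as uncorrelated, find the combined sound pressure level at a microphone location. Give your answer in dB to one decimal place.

Propagate each source to the receiver with L = L_ref − 20·log₁₀(r/r_ref), then add intensities.
grinder: 87.0 − 20·log₁₀(9.7/2.1) = 87.0 − 13.29 = 73.71 dB.
server rack: 67.7 − 20·log₁₀(21.8/2.1) = 67.7 − 20.32 = 47.38 dB.
shot-blast cabinet: 103.8 − 20·log₁₀(16.6/2.1) = 103.8 − 17.96 = 85.84 dB.
Σ 10^(L/10) = 4.074e+08 → L_total = 10·log₁₀(4.074e+08) = 86.10 dB.

86.1 dB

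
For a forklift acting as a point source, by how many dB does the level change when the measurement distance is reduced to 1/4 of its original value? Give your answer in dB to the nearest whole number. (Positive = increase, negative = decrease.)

+12 dB

A point source loses 6 dB per doubling of distance; generally ΔL = −20·log₁₀(r₂/r₁).
ΔL = −20·log₁₀(0.25) = +12.04 dB.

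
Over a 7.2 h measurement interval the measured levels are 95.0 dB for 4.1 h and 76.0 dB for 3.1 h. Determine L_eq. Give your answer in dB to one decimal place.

L_eq = 10·log₁₀[(1/T)·Σ tᵢ·10^(Lᵢ/10)] with T = 7.2 h.
Σ tᵢ·10^(Lᵢ/10) = 4.1·10^(95.0/10) + 3.1·10^(76.0/10) = 1.309e+10.
L_eq = 10·log₁₀(1.309e+10/7.2) = 92.60 dB.

92.6 dB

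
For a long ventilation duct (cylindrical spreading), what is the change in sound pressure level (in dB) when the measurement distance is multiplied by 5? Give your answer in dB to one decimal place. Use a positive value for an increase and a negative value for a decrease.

With cylindrical spreading the level changes by −10·log₁₀(r₂/r₁).
ΔL = −10·log₁₀(5) = -6.99 dB.

-7.0 dB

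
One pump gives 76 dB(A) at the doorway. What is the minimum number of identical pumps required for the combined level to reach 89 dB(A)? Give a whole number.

20

N identical sources give L₁ + 10·log₁₀ N, so require 10·log₁₀ N ≥ 89 − 76 = 13.0 dB.
N ≥ 10^(13.0/10) = 19.953, so N = 20.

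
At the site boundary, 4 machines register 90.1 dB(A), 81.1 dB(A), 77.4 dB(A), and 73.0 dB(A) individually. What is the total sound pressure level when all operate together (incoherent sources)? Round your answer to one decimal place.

90.9 dB(A)

For uncorrelated sources the intensities add, so convert each level to linear form, sum, and take 10·log₁₀ of the total.
Σ 10^(L/10) = 10^(90.1/10) + 10^(81.1/10) + 10^(77.4/10) + 10^(73.0/10) = 1.227e+09.
L_total = 10·log₁₀(1.227e+09) = 90.89 dB(A).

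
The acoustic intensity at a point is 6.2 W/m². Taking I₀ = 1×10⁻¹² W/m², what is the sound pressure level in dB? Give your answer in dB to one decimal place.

Dividing by I₀ shifts the exponent by 12: I/I₀ = 6.2×10^12.
L = 10·(0.7924 + 12) = 127.92 dB.

127.9 dB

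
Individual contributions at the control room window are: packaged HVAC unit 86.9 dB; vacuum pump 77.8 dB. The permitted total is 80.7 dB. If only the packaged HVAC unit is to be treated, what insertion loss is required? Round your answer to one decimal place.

9.3 dB

Fixed contribution from the other source: Σ 10^(L/10) = 10^(77.8/10) = 6.026e+07 (77.80 dB).
To meet 80.7 dB overall, the treated packaged HVAC unit may contribute at most 10^(80.7/10) − 6.026e+07 = 5.723e+07, i.e. 77.58 dB.
So the packaged HVAC unit must be reduced from 86.9 to 77.58 dB: IL = 9.32 dB.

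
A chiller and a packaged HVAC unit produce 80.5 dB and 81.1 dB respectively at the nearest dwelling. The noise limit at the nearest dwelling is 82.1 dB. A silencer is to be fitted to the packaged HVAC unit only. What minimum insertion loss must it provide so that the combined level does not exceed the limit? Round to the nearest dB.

4 dB

Everything except the packaged HVAC unit sums to 10^(80.5/10) = 1.122e+08 in linear terms, 80.50 dB.
To meet 82.1 dB overall, the treated packaged HVAC unit may contribute at most 10^(82.1/10) − 1.122e+08 = 4.998e+07, i.e. 76.99 dB.
So the packaged HVAC unit must be reduced from 81.1 to 76.99 dB: IL = 4.11 dB.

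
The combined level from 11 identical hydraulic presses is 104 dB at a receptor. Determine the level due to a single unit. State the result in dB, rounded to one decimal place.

93.6 dB

Dividing the total intensity by 11 lowers the level by 10·log₁₀ 11 = 10.414 dB: L₁ = 104 − 10.414.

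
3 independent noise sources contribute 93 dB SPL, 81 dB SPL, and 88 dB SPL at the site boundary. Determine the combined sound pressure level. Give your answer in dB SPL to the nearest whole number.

Incoherent sources combine by intensity addition: L_total = 10·log₁₀(Σ 10^(L_i/10)).
Σ 10^(L/10) = 10^(93/10) + 10^(81/10) + 10^(88/10) = 2.752e+09.
L_total = 10·log₁₀(2.752e+09) = 94.40 dB SPL.

94 dB SPL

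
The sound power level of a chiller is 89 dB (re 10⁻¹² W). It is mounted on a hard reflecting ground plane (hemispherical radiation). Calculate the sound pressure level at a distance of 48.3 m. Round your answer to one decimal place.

The power spreads over a hemisphere of area 2π·r², so L_p = L_w − 10·log₁₀(2π·r²).
2π·r² = 1.466e+04 m², 10·log₁₀ of that is 41.661 dB.
L_p = 89 − 41.661 = 47.34 dB.

47.3 dB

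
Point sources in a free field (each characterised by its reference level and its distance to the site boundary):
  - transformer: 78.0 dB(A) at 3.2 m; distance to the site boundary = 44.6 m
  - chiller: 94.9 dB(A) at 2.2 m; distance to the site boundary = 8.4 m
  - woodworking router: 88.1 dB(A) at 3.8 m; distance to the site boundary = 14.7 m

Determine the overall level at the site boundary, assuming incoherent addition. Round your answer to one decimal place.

First find each source's level at the receiver (point-source: −20·log₁₀(r/r_ref)), then combine on an intensity basis.
transformer: 78.0 − 20·log₁₀(44.6/3.2) = 78.0 − 22.88 = 55.12 dB(A).
chiller: 94.9 − 20·log₁₀(8.4/2.2) = 94.9 − 11.64 = 83.26 dB(A).
woodworking router: 88.1 − 20·log₁₀(14.7/3.8) = 88.1 − 11.75 = 76.35 dB(A).
Σ 10^(L/10) = 2.554e+08 → L_total = 10·log₁₀(2.554e+08) = 84.07 dB(A).

84.1 dB(A)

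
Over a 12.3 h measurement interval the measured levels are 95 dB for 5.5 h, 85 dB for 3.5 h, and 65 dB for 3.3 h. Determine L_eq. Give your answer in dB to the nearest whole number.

L_eq = 10·log₁₀[(1/T)·Σ tᵢ·10^(Lᵢ/10)] with T = 12.3 h.
Σ tᵢ·10^(Lᵢ/10) = 5.5·10^(95/10) + 3.5·10^(85/10) + 3.3·10^(65/10) = 1.851e+10.
L_eq = 10·log₁₀(1.851e+10/12.3) = 91.77 dB.

92 dB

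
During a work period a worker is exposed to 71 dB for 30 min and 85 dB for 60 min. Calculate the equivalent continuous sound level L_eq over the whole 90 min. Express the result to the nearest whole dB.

83 dB

Weight each interval's intensity by its duration and average over T = 90 min:
Σ tᵢ·10^(Lᵢ/10) = 30·10^(71/10) + 60·10^(85/10) = 1.935e+10.
L_eq = 10·log₁₀(1.935e+10/90) = 83.32 dB.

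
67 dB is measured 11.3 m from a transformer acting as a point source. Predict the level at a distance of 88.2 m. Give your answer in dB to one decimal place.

49.2 dB

For a point source, L₂ = L₁ − 20·log₁₀(r₂/r₁).
L₂ = 67 − 20·log₁₀(88.2/11.3) = 67 − 17.848 = 49.15 dB.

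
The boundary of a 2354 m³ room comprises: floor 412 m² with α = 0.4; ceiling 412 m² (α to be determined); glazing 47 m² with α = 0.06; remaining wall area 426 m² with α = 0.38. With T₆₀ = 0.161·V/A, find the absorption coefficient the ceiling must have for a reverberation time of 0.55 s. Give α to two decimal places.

From T₆₀ = 0.161·V/A, the target T₆₀ = 0.55 s needs A = 0.161·2354/0.55 = 689.08 m².
Absorption from the other surfaces = 412·0.4 + 47·0.06 + 426·0.38 = 329.50 m², so the ceiling must supply 359.58 m² over 412 m².
α = 359.58/412 = 0.873.

0.87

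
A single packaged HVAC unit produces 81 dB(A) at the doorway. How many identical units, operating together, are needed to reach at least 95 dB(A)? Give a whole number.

N identical sources give L₁ + 10·log₁₀ N, so require 10·log₁₀ N ≥ 95 − 81 = 14.0 dB.
N ≥ 10^(14.0/10) = 25.119, so N = 26.

26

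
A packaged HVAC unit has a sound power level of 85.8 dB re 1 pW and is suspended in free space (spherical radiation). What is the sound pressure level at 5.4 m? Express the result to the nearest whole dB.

60 dB

Free-field spherical radiation: L_p = L_w − 10·log₁₀(4π·r²), r = 5.4 m.
4π·r² = 366.4 m², 10·log₁₀ of that is 25.640 dB.
L_p = 85.8 − 25.640 = 60.16 dB.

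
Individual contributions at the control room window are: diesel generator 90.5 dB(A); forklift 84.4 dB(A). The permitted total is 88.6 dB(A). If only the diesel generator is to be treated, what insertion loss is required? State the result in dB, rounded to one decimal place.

4.0 dB

Fixed contribution from the other source: Σ 10^(L/10) = 10^(84.4/10) = 2.754e+08 (84.40 dB(A)).
To meet 88.6 dB(A) overall, the treated diesel generator may contribute at most 10^(88.6/10) − 2.754e+08 = 4.490e+08, i.e. 86.52 dB(A).
So the diesel generator must be reduced from 90.5 to 86.52 dB(A): IL = 3.98 dB.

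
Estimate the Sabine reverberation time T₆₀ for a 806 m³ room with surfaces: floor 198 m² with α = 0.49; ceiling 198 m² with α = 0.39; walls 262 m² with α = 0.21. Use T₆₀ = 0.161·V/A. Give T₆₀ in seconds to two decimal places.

0.57 s

Total absorption A = 198·0.49 + 198·0.39 + 262·0.21 = 229.26 m² sabins.
T₆₀ = 0.161 × 806 / 229.26 = 0.566 s.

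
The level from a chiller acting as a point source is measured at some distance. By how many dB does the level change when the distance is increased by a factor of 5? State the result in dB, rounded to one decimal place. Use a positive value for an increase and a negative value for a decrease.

Point-source spreading: ΔL = −20·log₁₀(r₂/r₁).
ΔL = −20·log₁₀(5) = -13.98 dB.

-14.0 dB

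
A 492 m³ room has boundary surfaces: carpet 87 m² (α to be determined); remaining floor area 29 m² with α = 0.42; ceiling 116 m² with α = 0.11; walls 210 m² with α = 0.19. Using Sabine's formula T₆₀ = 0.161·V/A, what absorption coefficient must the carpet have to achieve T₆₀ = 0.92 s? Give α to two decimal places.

0.24

Required total absorption A = 0.161·492/0.92 = 86.10 m².
Absorption from the other surfaces = 29·0.42 + 116·0.11 + 210·0.19 = 64.84 m², so the carpet must supply 21.26 m² over 87 m².
α = 21.26/87 = 0.244.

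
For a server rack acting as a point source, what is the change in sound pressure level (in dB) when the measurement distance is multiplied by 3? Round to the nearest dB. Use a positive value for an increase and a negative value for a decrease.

Point-source spreading: ΔL = −20·log₁₀(r₂/r₁).
ΔL = −20·log₁₀(3) = -9.54 dB.

-10 dB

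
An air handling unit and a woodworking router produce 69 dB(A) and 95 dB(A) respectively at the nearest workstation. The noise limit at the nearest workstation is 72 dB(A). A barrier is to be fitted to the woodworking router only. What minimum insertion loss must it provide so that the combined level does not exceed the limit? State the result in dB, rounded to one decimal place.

26.0 dB

Everything except the woodworking router sums to 10^(69/10) = 7.943e+06 in linear terms, 69.00 dB(A).
The limit corresponds to 10^(72/10) = 1.585e+07; subtracting the fixed part leaves 7.906e+06 for the woodworking router, i.e. 68.98 dB(A).
Required insertion loss = 95 − 68.98 = 26.02 dB.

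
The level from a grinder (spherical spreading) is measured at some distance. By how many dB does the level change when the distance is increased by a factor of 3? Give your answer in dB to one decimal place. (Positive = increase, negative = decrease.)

-9.5 dB

A point source loses 6 dB per doubling of distance; generally ΔL = −20·log₁₀(r₂/r₁).
ΔL = −20·log₁₀(3) = -9.54 dB.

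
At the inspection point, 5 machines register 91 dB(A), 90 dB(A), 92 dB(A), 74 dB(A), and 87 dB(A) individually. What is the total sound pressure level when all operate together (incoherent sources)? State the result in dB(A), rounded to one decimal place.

For uncorrelated sources the intensities add, so convert each level to linear form, sum, and take 10·log₁₀ of the total.
Σ 10^(L/10) = 10^(91/10) + 10^(90/10) + 10^(92/10) + 10^(74/10) + 10^(87/10) = 4.370e+09.
L_total = 10·log₁₀(4.370e+09) = 96.40 dB(A).

96.4 dB(A)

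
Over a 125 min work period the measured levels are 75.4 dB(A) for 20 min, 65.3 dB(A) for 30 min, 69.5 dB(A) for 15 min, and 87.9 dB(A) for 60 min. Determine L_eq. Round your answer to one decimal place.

L_eq = 10·log₁₀[(1/T)·Σ tᵢ·10^(Lᵢ/10)] with T = 125 min.
Σ tᵢ·10^(Lᵢ/10) = 20·10^(75.4/10) + 30·10^(65.3/10) + 15·10^(69.5/10) + 60·10^(87.9/10) = 3.792e+10.
L_eq = 10·log₁₀(3.792e+10/125) = 84.82 dB(A).

84.8 dB(A)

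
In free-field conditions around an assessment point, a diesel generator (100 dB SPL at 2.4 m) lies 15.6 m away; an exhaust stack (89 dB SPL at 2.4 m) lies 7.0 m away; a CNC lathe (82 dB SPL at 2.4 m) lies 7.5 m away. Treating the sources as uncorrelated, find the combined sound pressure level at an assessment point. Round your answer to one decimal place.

First find each source's level at the receiver (point-source: −20·log₁₀(r/r_ref)), then combine on an intensity basis.
diesel generator: 100 − 20·log₁₀(15.6/2.4) = 100 − 16.26 = 83.74 dB SPL.
exhaust stack: 89 − 20·log₁₀(7.0/2.4) = 89 − 9.30 = 79.70 dB SPL.
CNC lathe: 82 − 20·log₁₀(7.5/2.4) = 82 − 9.90 = 72.10 dB SPL.
Σ 10^(L/10) = 3.463e+08 → L_total = 10·log₁₀(3.463e+08) = 85.39 dB SPL.

85.4 dB SPL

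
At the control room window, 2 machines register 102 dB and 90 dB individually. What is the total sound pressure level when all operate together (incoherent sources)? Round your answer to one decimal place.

Incoherent sources combine by intensity addition: L_total = 10·log₁₀(Σ 10^(L_i/10)).
Σ 10^(L/10) = 10^(102/10) + 10^(90/10) = 1.685e+10.
L_total = 10·log₁₀(1.685e+10) = 102.27 dB.

102.3 dB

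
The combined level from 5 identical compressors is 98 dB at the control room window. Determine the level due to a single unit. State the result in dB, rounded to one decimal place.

91.0 dB

Dividing the total intensity by 5 lowers the level by 10·log₁₀ 5 = 6.990 dB: L₁ = 98 − 6.990.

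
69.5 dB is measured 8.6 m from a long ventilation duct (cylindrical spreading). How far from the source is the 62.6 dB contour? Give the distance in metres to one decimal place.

42.1 m

The 6.9 dB drop corresponds to a distance ratio of 10^(6.9/10) for a line source.
r₂ = 8.6·10^((69.5−62.6)/10) = 8.6·10^(6.9/10) = 42.12 m.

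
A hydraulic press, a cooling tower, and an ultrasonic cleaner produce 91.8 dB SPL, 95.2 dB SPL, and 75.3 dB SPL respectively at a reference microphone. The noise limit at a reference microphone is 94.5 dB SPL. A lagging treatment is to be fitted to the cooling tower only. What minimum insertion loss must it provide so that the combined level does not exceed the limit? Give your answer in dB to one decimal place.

4.2 dB

Fixed contribution from the other sources: Σ 10^(L/10) = 10^(91.8/10) + 10^(75.3/10) = 1.547e+09 (91.90 dB SPL).
The limit corresponds to 10^(94.5/10) = 2.818e+09; subtracting the fixed part leaves 1.271e+09 for the cooling tower, i.e. 91.04 dB SPL.
Required insertion loss = 95.2 − 91.04 = 4.16 dB.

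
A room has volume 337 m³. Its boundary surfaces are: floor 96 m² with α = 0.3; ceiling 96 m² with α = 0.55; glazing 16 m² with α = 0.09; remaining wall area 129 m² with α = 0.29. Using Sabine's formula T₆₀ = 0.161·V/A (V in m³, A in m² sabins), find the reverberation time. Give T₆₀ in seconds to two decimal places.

0.45 s

Total absorption A = 96·0.3 + 96·0.55 + 16·0.09 + 129·0.29 = 120.45 m² sabins.
T₆₀ = 0.161·V/A = 0.161·337/120.45 = 0.450 s.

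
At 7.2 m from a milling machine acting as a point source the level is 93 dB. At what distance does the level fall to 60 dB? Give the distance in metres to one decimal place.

321.6 m

Point-source spreading drops the level by 20·log₁₀(r₂/r₁); inverting, r₂/r₁ = 10^(ΔL/20).
r₂ = 7.2·10^((93−60)/20) = 7.2·10^(33.0/20) = 321.61 m.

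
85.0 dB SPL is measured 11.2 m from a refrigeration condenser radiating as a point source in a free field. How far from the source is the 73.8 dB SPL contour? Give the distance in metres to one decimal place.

40.7 m

Point-source spreading drops the level by 20·log₁₀(r₂/r₁); inverting, r₂/r₁ = 10^(ΔL/20).
r₂ = 11.2·10^((85.0−73.8)/20) = 11.2·10^(11.2/20) = 40.66 m.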